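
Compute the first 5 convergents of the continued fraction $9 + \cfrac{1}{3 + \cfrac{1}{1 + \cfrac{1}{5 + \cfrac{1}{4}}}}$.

Using the convergent recurrence p_i = a_i*p_{i-1} + p_{i-2}, q_i = a_i*q_{i-1} + q_{i-2} with p_{-2}=0, p_{-1}=1, q_{-2}=1, q_{-1}=0:
  i=0: a_0=9, p_0 = 9*1 + 0 = 9, q_0 = 9*0 + 1 = 1.
  i=1: a_1=3, p_1 = 3*9 + 1 = 28, q_1 = 3*1 + 0 = 3.
  i=2: a_2=1, p_2 = 1*28 + 9 = 37, q_2 = 1*3 + 1 = 4.
  i=3: a_3=5, p_3 = 5*37 + 28 = 213, q_3 = 5*4 + 3 = 23.
  i=4: a_4=4, p_4 = 4*213 + 37 = 889, q_4 = 4*23 + 4 = 96.

9/1, 28/3, 37/4, 213/23, 889/96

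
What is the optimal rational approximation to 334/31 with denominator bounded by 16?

97/9

Expand x = 334/31 as a continued fraction with the Euclidean algorithm:
  334 = 10*31 + 24, so a_0 = 10.
  31 = 1*24 + 7, so a_1 = 1.
  24 = 3*7 + 3, so a_2 = 3.
  7 = 2*3 + 1, so a_3 = 2.
  3 = 3*1 + 0, so a_4 = 3.
so x = [10; 1, 3, 2, 3].
Convergents (p_i = a_i*p_{i-1} + p_{i-2}, q_i = a_i*q_{i-1} + q_{i-2} with p_{-2}=0, p_{-1}=1, q_{-2}=1, q_{-1}=0), until the denominator exceeds 16:
  i=0: a_0=10, p_0 = 10*1 + 0 = 10, q_0 = 10*0 + 1 = 1.
  i=1: a_1=1, p_1 = 1*10 + 1 = 11, q_1 = 1*1 + 0 = 1.
  i=2: a_2=3, p_2 = 3*11 + 10 = 43, q_2 = 3*1 + 1 = 4.
  i=3: a_3=2, p_3 = 2*43 + 11 = 97, q_3 = 2*4 + 1 = 9.
  i=4: a_4=3, p_4 = 3*97 + 43 = 334, q_4 = 3*9 + 4 = 31.
q_4 = 31 > 16, so the last convergent with denominator <= 16 is p_3/q_3 = 97/9.
The closest fraction with denominator <= 16 is either p_3/q_3 or the intermediate fraction (k*p_3 + p_2)/(k*q_3 + q_2) with the largest k >= 1 whose denominator stays <= 16; these approach x as k grows, and every other convergent or intermediate fraction in range is farther away.
Largest k: floor((16 - q_2)/q_3) = floor((16 - 4)/9) = 1.
That gives (1*97 + 43)/(1*9 + 4) = 140/13.
Compare the errors: |x - 97/9| = |334*9 - 97*31|/(31*9) = 1/279, and |x - 140/13| = |334*13 - 140*31|/(31*13) = 2/403.
Cross-multiplying, 1*403 = 403 < 558 = 2*279, so 1/279 is smaller: the convergent 97/9 is closer to x than 140/13.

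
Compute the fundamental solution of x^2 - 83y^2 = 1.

(x, y) = (82, 9)

First expand sqrt(83) as a continued fraction. With x_i = (sqrt(83) + m_i)/d_i and (m_0, d_0) = (0, 1): a_0 = floor(sqrt(83)) = 9, since 9^2 = 81 <= 83 < 100 = 10^2.
Iterate m_{i+1} = d_i*a_i - m_i, d_{i+1} = (83 - m_{i+1}^2)/d_i, a_{i+1} = floor((a_0 + m_{i+1})/d_{i+1}):
  m_1 = 1*9 - 0 = 9, d_1 = (83 - 9^2)/1 = 2/1 = 2, a_1 = floor((9 + 9)/2) = 9.
  m_2 = 2*9 - 9 = 9, d_2 = (83 - 9^2)/2 = 2/2 = 1, a_2 = floor((9 + 9)/1) = 18.
  m_3 = 1*18 - 9 = 9, d_3 = (83 - 9^2)/1 = 2/1 = 2: (m_3, d_3) = (m_1, d_1) = (9, 2), so from here the quotients repeat a_1, a_2; the period length is 2.
So sqrt(83) = [9; (9, 18)] with period length k = 2.
k is even, so the fundamental solution of x^2 - 83y^2 = 1 is (p_{k-1}, q_{k-1}) = (p_1, q_1); compute convergents through index 1.
Convergents (p_i = a_i*p_{i-1} + p_{i-2}, q_i = a_i*q_{i-1} + q_{i-2} with p_{-2}=0, p_{-1}=1, q_{-2}=1, q_{-1}=0):
  i=0: a_0=9, p_0 = 9*1 + 0 = 9, q_0 = 9*0 + 1 = 1.
  i=1: a_1=9, p_1 = 9*9 + 1 = 82, q_1 = 9*1 + 0 = 9.
Check: 82^2 - 83*9^2 = 6724 - 6723 = 1, so (x, y) = (82, 9) solves the equation, and by the theorem it is the least positive solution.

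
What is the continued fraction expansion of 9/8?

[1; 8]

Run the Euclidean algorithm on 9 and 8; the successive quotients are the partial quotients a_0, a_1, ... (each step inverts the fractional part left over by the previous one):
  9 = 1*8 + 1, so a_0 = 1.
  8 = 8*1 + 0, so a_1 = 8.
The remainder reaches 0 after 2 divisions, so the expansion has 2 partial quotients, read off in order.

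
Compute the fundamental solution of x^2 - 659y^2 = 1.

(x, y) = (5930, 231)

First expand sqrt(659) as a continued fraction. With x_i = (sqrt(659) + m_i)/d_i and (m_0, d_0) = (0, 1): a_0 = floor(sqrt(659)) = 25, since 25^2 = 625 <= 659 < 676 = 26^2.
Iterate m_{i+1} = d_i*a_i - m_i, d_{i+1} = (659 - m_{i+1}^2)/d_i, a_{i+1} = floor((a_0 + m_{i+1})/d_{i+1}):
  m_1 = 1*25 - 0 = 25, d_1 = (659 - 25^2)/1 = 34/1 = 34, a_1 = floor((25 + 25)/34) = 1.
  m_2 = 34*1 - 25 = 9, d_2 = (659 - 9^2)/34 = 578/34 = 17, a_2 = floor((25 + 9)/17) = 2.
  m_3 = 17*2 - 9 = 25, d_3 = (659 - 25^2)/17 = 34/17 = 2, a_3 = floor((25 + 25)/2) = 25.
  m_4 = 2*25 - 25 = 25, d_4 = (659 - 25^2)/2 = 34/2 = 17, a_4 = floor((25 + 25)/17) = 2.
  m_5 = 17*2 - 25 = 9, d_5 = (659 - 9^2)/17 = 578/17 = 34, a_5 = floor((25 + 9)/34) = 1.
  m_6 = 34*1 - 9 = 25, d_6 = (659 - 25^2)/34 = 34/34 = 1, a_6 = floor((25 + 25)/1) = 50.
  m_7 = 1*50 - 25 = 25, d_7 = (659 - 25^2)/1 = 34/1 = 34: (m_7, d_7) = (m_1, d_1) = (25, 34), so from here the quotients repeat a_1, ..., a_6; the period length is 6.
So sqrt(659) = [25; (1, 2, 25, 2, 1, 50)] with period length k = 6.
k is even, so the fundamental solution of x^2 - 659y^2 = 1 is (p_{k-1}, q_{k-1}) = (p_5, q_5); compute convergents through index 5.
Convergents (p_i = a_i*p_{i-1} + p_{i-2}, q_i = a_i*q_{i-1} + q_{i-2} with p_{-2}=0, p_{-1}=1, q_{-2}=1, q_{-1}=0):
  i=0: a_0=25, p_0 = 25*1 + 0 = 25, q_0 = 25*0 + 1 = 1.
  i=1: a_1=1, p_1 = 1*25 + 1 = 26, q_1 = 1*1 + 0 = 1.
  i=2: a_2=2, p_2 = 2*26 + 25 = 77, q_2 = 2*1 + 1 = 3.
  i=3: a_3=25, p_3 = 25*77 + 26 = 1951, q_3 = 25*3 + 1 = 76.
  i=4: a_4=2, p_4 = 2*1951 + 77 = 3979, q_4 = 2*76 + 3 = 155.
  i=5: a_5=1, p_5 = 1*3979 + 1951 = 5930, q_5 = 1*155 + 76 = 231.
Check: 5930^2 - 659*231^2 = 35164900 - 35164899 = 1, so (x, y) = (5930, 231) solves the equation, and by the theorem it is the least positive solution.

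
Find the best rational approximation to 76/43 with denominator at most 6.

7/4

Expand x = 76/43 as a continued fraction with the Euclidean algorithm:
  76 = 1*43 + 33, so a_0 = 1.
  43 = 1*33 + 10, so a_1 = 1.
  33 = 3*10 + 3, so a_2 = 3.
  10 = 3*3 + 1, so a_3 = 3.
  3 = 3*1 + 0, so a_4 = 3.
so x = [1; 1, 3, 3, 3].
Convergents (p_i = a_i*p_{i-1} + p_{i-2}, q_i = a_i*q_{i-1} + q_{i-2} with p_{-2}=0, p_{-1}=1, q_{-2}=1, q_{-1}=0), until the denominator exceeds 6:
  i=0: a_0=1, p_0 = 1*1 + 0 = 1, q_0 = 1*0 + 1 = 1.
  i=1: a_1=1, p_1 = 1*1 + 1 = 2, q_1 = 1*1 + 0 = 1.
  i=2: a_2=3, p_2 = 3*2 + 1 = 7, q_2 = 3*1 + 1 = 4.
  i=3: a_3=3, p_3 = 3*7 + 2 = 23, q_3 = 3*4 + 1 = 13.
q_3 = 13 > 6, so the last convergent with denominator <= 6 is p_2/q_2 = 7/4.
The closest fraction with denominator <= 6 is either p_2/q_2 or the intermediate fraction (k*p_2 + p_1)/(k*q_2 + q_1) with the largest k >= 1 whose denominator stays <= 6; these approach x as k grows, and every other convergent or intermediate fraction in range is farther away.
Largest k: floor((6 - q_1)/q_2) = floor((6 - 1)/4) = 1.
That gives (1*7 + 2)/(1*4 + 1) = 9/5.
Compare the errors: |x - 7/4| = |76*4 - 7*43|/(43*4) = 3/172, and |x - 9/5| = |76*5 - 9*43|/(43*5) = 7/215.
Cross-multiplying, 3*215 = 645 < 1204 = 7*172, so 3/172 is smaller: the convergent 7/4 is closer to x than 9/5.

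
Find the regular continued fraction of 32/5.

[6; 2, 2]

Run the Euclidean algorithm on 32 and 5; the successive quotients are the partial quotients a_0, a_1, ... (each step inverts the fractional part left over by the previous one):
  32 = 6*5 + 2, so a_0 = 6.
  5 = 2*2 + 1, so a_1 = 2.
  2 = 2*1 + 0, so a_2 = 2.
The remainder reaches 0 after 3 divisions, so the expansion has 3 partial quotients, read off in order.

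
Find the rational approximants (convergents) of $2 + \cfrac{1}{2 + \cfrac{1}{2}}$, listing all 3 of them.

Using the convergent recurrence p_i = a_i*p_{i-1} + p_{i-2}, q_i = a_i*q_{i-1} + q_{i-2} with p_{-2}=0, p_{-1}=1, q_{-2}=1, q_{-1}=0:
  i=0: a_0=2, p_0 = 2*1 + 0 = 2, q_0 = 2*0 + 1 = 1.
  i=1: a_1=2, p_1 = 2*2 + 1 = 5, q_1 = 2*1 + 0 = 2.
  i=2: a_2=2, p_2 = 2*5 + 2 = 12, q_2 = 2*2 + 1 = 5.

2/1, 5/2, 12/5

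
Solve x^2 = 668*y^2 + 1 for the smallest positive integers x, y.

(x, y) = (56447, 2184)

First expand sqrt(668) as a continued fraction. With x_i = (sqrt(668) + m_i)/d_i and (m_0, d_0) = (0, 1): a_0 = floor(sqrt(668)) = 25, since 25^2 = 625 <= 668 < 676 = 26^2.
Iterate m_{i+1} = d_i*a_i - m_i, d_{i+1} = (668 - m_{i+1}^2)/d_i, a_{i+1} = floor((a_0 + m_{i+1})/d_{i+1}):
  m_1 = 1*25 - 0 = 25, d_1 = (668 - 25^2)/1 = 43/1 = 43, a_1 = floor((25 + 25)/43) = 1.
  m_2 = 43*1 - 25 = 18, d_2 = (668 - 18^2)/43 = 344/43 = 8, a_2 = floor((25 + 18)/8) = 5.
  m_3 = 8*5 - 18 = 22, d_3 = (668 - 22^2)/8 = 184/8 = 23, a_3 = floor((25 + 22)/23) = 2.
  m_4 = 23*2 - 22 = 24, d_4 = (668 - 24^2)/23 = 92/23 = 4, a_4 = floor((25 + 24)/4) = 12.
  m_5 = 4*12 - 24 = 24, d_5 = (668 - 24^2)/4 = 92/4 = 23, a_5 = floor((25 + 24)/23) = 2.
  m_6 = 23*2 - 24 = 22, d_6 = (668 - 22^2)/23 = 184/23 = 8, a_6 = floor((25 + 22)/8) = 5.
  m_7 = 8*5 - 22 = 18, d_7 = (668 - 18^2)/8 = 344/8 = 43, a_7 = floor((25 + 18)/43) = 1.
  m_8 = 43*1 - 18 = 25, d_8 = (668 - 25^2)/43 = 43/43 = 1, a_8 = floor((25 + 25)/1) = 50.
  m_9 = 1*50 - 25 = 25, d_9 = (668 - 25^2)/1 = 43/1 = 43: (m_9, d_9) = (m_1, d_1) = (25, 43), so from here the quotients repeat a_1, ..., a_8; the period length is 8.
So sqrt(668) = [25; (1, 5, 2, 12, 2, 5, 1, 50)] with period length k = 8.
k is even, so the fundamental solution of x^2 - 668y^2 = 1 is (p_{k-1}, q_{k-1}) = (p_7, q_7); compute convergents through index 7.
Convergents (p_i = a_i*p_{i-1} + p_{i-2}, q_i = a_i*q_{i-1} + q_{i-2} with p_{-2}=0, p_{-1}=1, q_{-2}=1, q_{-1}=0):
  i=0: a_0=25, p_0 = 25*1 + 0 = 25, q_0 = 25*0 + 1 = 1.
  i=1: a_1=1, p_1 = 1*25 + 1 = 26, q_1 = 1*1 + 0 = 1.
  i=2: a_2=5, p_2 = 5*26 + 25 = 155, q_2 = 5*1 + 1 = 6.
  i=3: a_3=2, p_3 = 2*155 + 26 = 336, q_3 = 2*6 + 1 = 13.
  i=4: a_4=12, p_4 = 12*336 + 155 = 4187, q_4 = 12*13 + 6 = 162.
  i=5: a_5=2, p_5 = 2*4187 + 336 = 8710, q_5 = 2*162 + 13 = 337.
  i=6: a_6=5, p_6 = 5*8710 + 4187 = 47737, q_6 = 5*337 + 162 = 1847.
  i=7: a_7=1, p_7 = 1*47737 + 8710 = 56447, q_7 = 1*1847 + 337 = 2184.
Check: 56447^2 - 668*2184^2 = 3186263809 - 3186263808 = 1, so (x, y) = (56447, 2184) solves the equation, and by the theorem it is the least positive solution.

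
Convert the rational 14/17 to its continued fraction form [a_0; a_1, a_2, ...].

Run the Euclidean algorithm on 14 and 17; the successive quotients are the partial quotients a_0, a_1, ... (each step inverts the fractional part left over by the previous one):
  14 = 0*17 + 14, so a_0 = 0.
  17 = 1*14 + 3, so a_1 = 1.
  14 = 4*3 + 2, so a_2 = 4.
  3 = 1*2 + 1, so a_3 = 1.
  2 = 2*1 + 0, so a_4 = 2.
The remainder reaches 0 after 5 divisions, so the expansion has 5 partial quotients, read off in order.

[0; 1, 4, 1, 2]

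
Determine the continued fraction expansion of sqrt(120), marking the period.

Write x_i = (sqrt(120) + m_i)/d_i with (m_0, d_0) = (0, 1). a_0 = floor(sqrt(120)) = 10, since 10^2 = 100 <= 120 < 121 = 11^2.
Iterate m_{i+1} = d_i*a_i - m_i, d_{i+1} = (120 - m_{i+1}^2)/d_i, a_{i+1} = floor((a_0 + m_{i+1})/d_{i+1}):
  m_1 = 1*10 - 0 = 10, d_1 = (120 - 10^2)/1 = 20/1 = 20, a_1 = floor((10 + 10)/20) = 1.
  m_2 = 20*1 - 10 = 10, d_2 = (120 - 10^2)/20 = 20/20 = 1, a_2 = floor((10 + 10)/1) = 20.
  m_3 = 1*20 - 10 = 10, d_3 = (120 - 10^2)/1 = 20/1 = 20: (m_3, d_3) = (m_1, d_1) = (10, 20), so from here the quotients repeat a_1, a_2; the period length is 2.
Hence the expansion of sqrt(120) is a_0 = 10 followed by the repeating block 1, 20 (period 2).

[10; (1, 20)]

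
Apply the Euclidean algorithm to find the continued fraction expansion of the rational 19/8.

[2; 2, 1, 2]

Run the Euclidean algorithm on 19 and 8; the successive quotients are the partial quotients a_0, a_1, ... (each step inverts the fractional part left over by the previous one):
  19 = 2*8 + 3, so a_0 = 2.
  8 = 2*3 + 2, so a_1 = 2.
  3 = 1*2 + 1, so a_2 = 1.
  2 = 2*1 + 0, so a_3 = 2.
The remainder reaches 0 after 4 divisions, so the expansion has 4 partial quotients, read off in order.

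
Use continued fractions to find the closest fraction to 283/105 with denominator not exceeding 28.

62/23

Expand x = 283/105 as a continued fraction with the Euclidean algorithm:
  283 = 2*105 + 73, so a_0 = 2.
  105 = 1*73 + 32, so a_1 = 1.
  73 = 2*32 + 9, so a_2 = 2.
  32 = 3*9 + 5, so a_3 = 3.
  9 = 1*5 + 4, so a_4 = 1.
  5 = 1*4 + 1, so a_5 = 1.
  4 = 4*1 + 0, so a_6 = 4.
so x = [2; 1, 2, 3, 1, 1, 4].
Convergents (p_i = a_i*p_{i-1} + p_{i-2}, q_i = a_i*q_{i-1} + q_{i-2} with p_{-2}=0, p_{-1}=1, q_{-2}=1, q_{-1}=0), until the denominator exceeds 28:
  i=0: a_0=2, p_0 = 2*1 + 0 = 2, q_0 = 2*0 + 1 = 1.
  i=1: a_1=1, p_1 = 1*2 + 1 = 3, q_1 = 1*1 + 0 = 1.
  i=2: a_2=2, p_2 = 2*3 + 2 = 8, q_2 = 2*1 + 1 = 3.
  i=3: a_3=3, p_3 = 3*8 + 3 = 27, q_3 = 3*3 + 1 = 10.
  i=4: a_4=1, p_4 = 1*27 + 8 = 35, q_4 = 1*10 + 3 = 13.
  i=5: a_5=1, p_5 = 1*35 + 27 = 62, q_5 = 1*13 + 10 = 23.
  i=6: a_6=4, p_6 = 4*62 + 35 = 283, q_6 = 4*23 + 13 = 105.
q_6 = 105 > 28, so the last convergent with denominator <= 28 is p_5/q_5 = 62/23.
The closest fraction with denominator <= 28 is either p_5/q_5 or the intermediate fraction (k*p_5 + p_4)/(k*q_5 + q_4) with the largest k >= 1 whose denominator stays <= 28; these approach x as k grows, and every other convergent or intermediate fraction in range is farther away.
Largest k: floor((28 - q_4)/q_5) = floor((28 - 13)/23) = 0.
Since k = 0, no intermediate fraction beyond p_5/q_5 has denominator <= 28, so the convergent 62/23 is the closest (its error is |283*23 - 62*105|/(105*23) = 1/2415).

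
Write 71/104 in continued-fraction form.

[0; 1, 2, 6, 1, 1, 2]

Run the Euclidean algorithm on 71 and 104; the successive quotients are the partial quotients a_0, a_1, ... (each step inverts the fractional part left over by the previous one):
  71 = 0*104 + 71, so a_0 = 0.
  104 = 1*71 + 33, so a_1 = 1.
  71 = 2*33 + 5, so a_2 = 2.
  33 = 6*5 + 3, so a_3 = 6.
  5 = 1*3 + 2, so a_4 = 1.
  3 = 1*2 + 1, so a_5 = 1.
  2 = 2*1 + 0, so a_6 = 2.
The remainder reaches 0 after 7 divisions, so the expansion has 7 partial quotients, read off in order.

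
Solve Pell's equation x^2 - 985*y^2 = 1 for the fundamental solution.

(x, y) = (332929, 10608)

First expand sqrt(985) as a continued fraction. With x_i = (sqrt(985) + m_i)/d_i and (m_0, d_0) = (0, 1): a_0 = floor(sqrt(985)) = 31, since 31^2 = 961 <= 985 < 1024 = 32^2.
Iterate m_{i+1} = d_i*a_i - m_i, d_{i+1} = (985 - m_{i+1}^2)/d_i, a_{i+1} = floor((a_0 + m_{i+1})/d_{i+1}):
  m_1 = 1*31 - 0 = 31, d_1 = (985 - 31^2)/1 = 24/1 = 24, a_1 = floor((31 + 31)/24) = 2.
  m_2 = 24*2 - 31 = 17, d_2 = (985 - 17^2)/24 = 696/24 = 29, a_2 = floor((31 + 17)/29) = 1.
  m_3 = 29*1 - 17 = 12, d_3 = (985 - 12^2)/29 = 841/29 = 29, a_3 = floor((31 + 12)/29) = 1.
  m_4 = 29*1 - 12 = 17, d_4 = (985 - 17^2)/29 = 696/29 = 24, a_4 = floor((31 + 17)/24) = 2.
  m_5 = 24*2 - 17 = 31, d_5 = (985 - 31^2)/24 = 24/24 = 1, a_5 = floor((31 + 31)/1) = 62.
  m_6 = 1*62 - 31 = 31, d_6 = (985 - 31^2)/1 = 24/1 = 24: (m_6, d_6) = (m_1, d_1) = (31, 24), so from here the quotients repeat a_1, ..., a_5; the period length is 5.
So sqrt(985) = [31; (2, 1, 1, 2, 62)] with period length k = 5.
k is odd, so (p_{k-1}, q_{k-1}) only solves x^2 - 985y^2 = -1 and the fundamental solution of x^2 - 985y^2 = 1 is (p_{2k-1}, q_{2k-1}) = (p_9, q_9); compute convergents through index 9, running through the period twice.
Convergents (p_i = a_i*p_{i-1} + p_{i-2}, q_i = a_i*q_{i-1} + q_{i-2} with p_{-2}=0, p_{-1}=1, q_{-2}=1, q_{-1}=0):
  i=0: a_0=31, p_0 = 31*1 + 0 = 31, q_0 = 31*0 + 1 = 1.
  i=1: a_1=2, p_1 = 2*31 + 1 = 63, q_1 = 2*1 + 0 = 2.
  i=2: a_2=1, p_2 = 1*63 + 31 = 94, q_2 = 1*2 + 1 = 3.
  i=3: a_3=1, p_3 = 1*94 + 63 = 157, q_3 = 1*3 + 2 = 5.
  i=4: a_4=2, p_4 = 2*157 + 94 = 408, q_4 = 2*5 + 3 = 13.
  i=5: a_5=62, p_5 = 62*408 + 157 = 25453, q_5 = 62*13 + 5 = 811.
  i=6: a_6=2, p_6 = 2*25453 + 408 = 51314, q_6 = 2*811 + 13 = 1635.
  i=7: a_7=1, p_7 = 1*51314 + 25453 = 76767, q_7 = 1*1635 + 811 = 2446.
  i=8: a_8=1, p_8 = 1*76767 + 51314 = 128081, q_8 = 1*2446 + 1635 = 4081.
  i=9: a_9=2, p_9 = 2*128081 + 76767 = 332929, q_9 = 2*4081 + 2446 = 10608.
Indeed p_4^2 - 985*q_4^2 = 166464 - 166465 = -1, not +1.
Check: 332929^2 - 985*10608^2 = 110841719041 - 110841719040 = 1, so (x, y) = (332929, 10608) solves the equation, and by the theorem it is the least positive solution.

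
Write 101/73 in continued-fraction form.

[1; 2, 1, 1, 1, 1, 5]

Run the Euclidean algorithm on 101 and 73; the successive quotients are the partial quotients a_0, a_1, ... (each step inverts the fractional part left over by the previous one):
  101 = 1*73 + 28, so a_0 = 1.
  73 = 2*28 + 17, so a_1 = 2.
  28 = 1*17 + 11, so a_2 = 1.
  17 = 1*11 + 6, so a_3 = 1.
  11 = 1*6 + 5, so a_4 = 1.
  6 = 1*5 + 1, so a_5 = 1.
  5 = 5*1 + 0, so a_6 = 5.
The remainder reaches 0 after 7 divisions, so the expansion has 7 partial quotients, read off in order.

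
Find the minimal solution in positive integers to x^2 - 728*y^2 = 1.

(x, y) = (27, 1)

First expand sqrt(728) as a continued fraction. With x_i = (sqrt(728) + m_i)/d_i and (m_0, d_0) = (0, 1): a_0 = floor(sqrt(728)) = 26, since 26^2 = 676 <= 728 < 729 = 27^2.
Iterate m_{i+1} = d_i*a_i - m_i, d_{i+1} = (728 - m_{i+1}^2)/d_i, a_{i+1} = floor((a_0 + m_{i+1})/d_{i+1}):
  m_1 = 1*26 - 0 = 26, d_1 = (728 - 26^2)/1 = 52/1 = 52, a_1 = floor((26 + 26)/52) = 1.
  m_2 = 52*1 - 26 = 26, d_2 = (728 - 26^2)/52 = 52/52 = 1, a_2 = floor((26 + 26)/1) = 52.
  m_3 = 1*52 - 26 = 26, d_3 = (728 - 26^2)/1 = 52/1 = 52: (m_3, d_3) = (m_1, d_1) = (26, 52), so from here the quotients repeat a_1, a_2; the period length is 2.
So sqrt(728) = [26; (1, 52)] with period length k = 2.
k is even, so the fundamental solution of x^2 - 728y^2 = 1 is (p_{k-1}, q_{k-1}) = (p_1, q_1); compute convergents through index 1.
Convergents (p_i = a_i*p_{i-1} + p_{i-2}, q_i = a_i*q_{i-1} + q_{i-2} with p_{-2}=0, p_{-1}=1, q_{-2}=1, q_{-1}=0):
  i=0: a_0=26, p_0 = 26*1 + 0 = 26, q_0 = 26*0 + 1 = 1.
  i=1: a_1=1, p_1 = 1*26 + 1 = 27, q_1 = 1*1 + 0 = 1.
Check: 27^2 - 728*1^2 = 729 - 728 = 1, so (x, y) = (27, 1) solves the equation, and by the theorem it is the least positive solution.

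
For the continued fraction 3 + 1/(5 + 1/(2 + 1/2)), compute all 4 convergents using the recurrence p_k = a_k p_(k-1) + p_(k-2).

Using the convergent recurrence p_i = a_i*p_{i-1} + p_{i-2}, q_i = a_i*q_{i-1} + q_{i-2} with p_{-2}=0, p_{-1}=1, q_{-2}=1, q_{-1}=0:
  i=0: a_0=3, p_0 = 3*1 + 0 = 3, q_0 = 3*0 + 1 = 1.
  i=1: a_1=5, p_1 = 5*3 + 1 = 16, q_1 = 5*1 + 0 = 5.
  i=2: a_2=2, p_2 = 2*16 + 3 = 35, q_2 = 2*5 + 1 = 11.
  i=3: a_3=2, p_3 = 2*35 + 16 = 86, q_3 = 2*11 + 5 = 27.

3/1, 16/5, 35/11, 86/27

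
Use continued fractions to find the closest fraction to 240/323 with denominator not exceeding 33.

Expand x = 240/323 as a continued fraction with the Euclidean algorithm:
  240 = 0*323 + 240, so a_0 = 0.
  323 = 1*240 + 83, so a_1 = 1.
  240 = 2*83 + 74, so a_2 = 2.
  83 = 1*74 + 9, so a_3 = 1.
  74 = 8*9 + 2, so a_4 = 8.
  9 = 4*2 + 1, so a_5 = 4.
  2 = 2*1 + 0, so a_6 = 2.
so x = [0; 1, 2, 1, 8, 4, 2].
Convergents (p_i = a_i*p_{i-1} + p_{i-2}, q_i = a_i*q_{i-1} + q_{i-2} with p_{-2}=0, p_{-1}=1, q_{-2}=1, q_{-1}=0), until the denominator exceeds 33:
  i=0: a_0=0, p_0 = 0*1 + 0 = 0, q_0 = 0*0 + 1 = 1.
  i=1: a_1=1, p_1 = 1*0 + 1 = 1, q_1 = 1*1 + 0 = 1.
  i=2: a_2=2, p_2 = 2*1 + 0 = 2, q_2 = 2*1 + 1 = 3.
  i=3: a_3=1, p_3 = 1*2 + 1 = 3, q_3 = 1*3 + 1 = 4.
  i=4: a_4=8, p_4 = 8*3 + 2 = 26, q_4 = 8*4 + 3 = 35.
q_4 = 35 > 33, so the last convergent with denominator <= 33 is p_3/q_3 = 3/4.
The closest fraction with denominator <= 33 is either p_3/q_3 or the intermediate fraction (k*p_3 + p_2)/(k*q_3 + q_2) with the largest k >= 1 whose denominator stays <= 33; these approach x as k grows, and every other convergent or intermediate fraction in range is farther away.
Largest k: floor((33 - q_2)/q_3) = floor((33 - 3)/4) = 7.
That gives (7*3 + 2)/(7*4 + 3) = 23/31.
Compare the errors: |x - 3/4| = |240*4 - 3*323|/(323*4) = 9/1292, and |x - 23/31| = |240*31 - 23*323|/(323*31) = 11/10013.
Cross-multiplying, 11*1292 = 14212 < 90117 = 9*10013, so 11/10013 is smaller: the intermediate fraction 23/31 is closer to x than 3/4.

23/31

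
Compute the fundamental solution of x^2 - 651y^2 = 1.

(x, y) = (1735, 68)

First expand sqrt(651) as a continued fraction. With x_i = (sqrt(651) + m_i)/d_i and (m_0, d_0) = (0, 1): a_0 = floor(sqrt(651)) = 25, since 25^2 = 625 <= 651 < 676 = 26^2.
Iterate m_{i+1} = d_i*a_i - m_i, d_{i+1} = (651 - m_{i+1}^2)/d_i, a_{i+1} = floor((a_0 + m_{i+1})/d_{i+1}):
  m_1 = 1*25 - 0 = 25, d_1 = (651 - 25^2)/1 = 26/1 = 26, a_1 = floor((25 + 25)/26) = 1.
  m_2 = 26*1 - 25 = 1, d_2 = (651 - 1^2)/26 = 650/26 = 25, a_2 = floor((25 + 1)/25) = 1.
  m_3 = 25*1 - 1 = 24, d_3 = (651 - 24^2)/25 = 75/25 = 3, a_3 = floor((25 + 24)/3) = 16.
  m_4 = 3*16 - 24 = 24, d_4 = (651 - 24^2)/3 = 75/3 = 25, a_4 = floor((25 + 24)/25) = 1.
  m_5 = 25*1 - 24 = 1, d_5 = (651 - 1^2)/25 = 650/25 = 26, a_5 = floor((25 + 1)/26) = 1.
  m_6 = 26*1 - 1 = 25, d_6 = (651 - 25^2)/26 = 26/26 = 1, a_6 = floor((25 + 25)/1) = 50.
  m_7 = 1*50 - 25 = 25, d_7 = (651 - 25^2)/1 = 26/1 = 26: (m_7, d_7) = (m_1, d_1) = (25, 26), so from here the quotients repeat a_1, ..., a_6; the period length is 6.
So sqrt(651) = [25; (1, 1, 16, 1, 1, 50)] with period length k = 6.
k is even, so the fundamental solution of x^2 - 651y^2 = 1 is (p_{k-1}, q_{k-1}) = (p_5, q_5); compute convergents through index 5.
Convergents (p_i = a_i*p_{i-1} + p_{i-2}, q_i = a_i*q_{i-1} + q_{i-2} with p_{-2}=0, p_{-1}=1, q_{-2}=1, q_{-1}=0):
  i=0: a_0=25, p_0 = 25*1 + 0 = 25, q_0 = 25*0 + 1 = 1.
  i=1: a_1=1, p_1 = 1*25 + 1 = 26, q_1 = 1*1 + 0 = 1.
  i=2: a_2=1, p_2 = 1*26 + 25 = 51, q_2 = 1*1 + 1 = 2.
  i=3: a_3=16, p_3 = 16*51 + 26 = 842, q_3 = 16*2 + 1 = 33.
  i=4: a_4=1, p_4 = 1*842 + 51 = 893, q_4 = 1*33 + 2 = 35.
  i=5: a_5=1, p_5 = 1*893 + 842 = 1735, q_5 = 1*35 + 33 = 68.
Check: 1735^2 - 651*68^2 = 3010225 - 3010224 = 1, so (x, y) = (1735, 68) solves the equation, and by the theorem it is the least positive solution.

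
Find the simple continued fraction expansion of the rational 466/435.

[1; 14, 31]

Run the Euclidean algorithm on 466 and 435; the successive quotients are the partial quotients a_0, a_1, ... (each step inverts the fractional part left over by the previous one):
  466 = 1*435 + 31, so a_0 = 1.
  435 = 14*31 + 1, so a_1 = 14.
  31 = 31*1 + 0, so a_2 = 31.
The remainder reaches 0 after 3 divisions, so the expansion has 3 partial quotients, read off in order.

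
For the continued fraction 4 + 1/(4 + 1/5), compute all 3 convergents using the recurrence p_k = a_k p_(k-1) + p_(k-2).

4/1, 17/4, 89/21

Using the convergent recurrence p_i = a_i*p_{i-1} + p_{i-2}, q_i = a_i*q_{i-1} + q_{i-2} with p_{-2}=0, p_{-1}=1, q_{-2}=1, q_{-1}=0:
  i=0: a_0=4, p_0 = 4*1 + 0 = 4, q_0 = 4*0 + 1 = 1.
  i=1: a_1=4, p_1 = 4*4 + 1 = 17, q_1 = 4*1 + 0 = 4.
  i=2: a_2=5, p_2 = 5*17 + 4 = 89, q_2 = 5*4 + 1 = 21.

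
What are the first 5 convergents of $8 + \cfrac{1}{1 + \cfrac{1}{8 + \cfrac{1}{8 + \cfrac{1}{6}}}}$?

8/1, 9/1, 80/9, 649/73, 3974/447

Using the convergent recurrence p_i = a_i*p_{i-1} + p_{i-2}, q_i = a_i*q_{i-1} + q_{i-2} with p_{-2}=0, p_{-1}=1, q_{-2}=1, q_{-1}=0:
  i=0: a_0=8, p_0 = 8*1 + 0 = 8, q_0 = 8*0 + 1 = 1.
  i=1: a_1=1, p_1 = 1*8 + 1 = 9, q_1 = 1*1 + 0 = 1.
  i=2: a_2=8, p_2 = 8*9 + 8 = 80, q_2 = 8*1 + 1 = 9.
  i=3: a_3=8, p_3 = 8*80 + 9 = 649, q_3 = 8*9 + 1 = 73.
  i=4: a_4=6, p_4 = 6*649 + 80 = 3974, q_4 = 6*73 + 9 = 447.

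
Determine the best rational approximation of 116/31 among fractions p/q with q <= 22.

Expand x = 116/31 as a continued fraction with the Euclidean algorithm:
  116 = 3*31 + 23, so a_0 = 3.
  31 = 1*23 + 8, so a_1 = 1.
  23 = 2*8 + 7, so a_2 = 2.
  8 = 1*7 + 1, so a_3 = 1.
  7 = 7*1 + 0, so a_4 = 7.
so x = [3; 1, 2, 1, 7].
Convergents (p_i = a_i*p_{i-1} + p_{i-2}, q_i = a_i*q_{i-1} + q_{i-2} with p_{-2}=0, p_{-1}=1, q_{-2}=1, q_{-1}=0), until the denominator exceeds 22:
  i=0: a_0=3, p_0 = 3*1 + 0 = 3, q_0 = 3*0 + 1 = 1.
  i=1: a_1=1, p_1 = 1*3 + 1 = 4, q_1 = 1*1 + 0 = 1.
  i=2: a_2=2, p_2 = 2*4 + 3 = 11, q_2 = 2*1 + 1 = 3.
  i=3: a_3=1, p_3 = 1*11 + 4 = 15, q_3 = 1*3 + 1 = 4.
  i=4: a_4=7, p_4 = 7*15 + 11 = 116, q_4 = 7*4 + 3 = 31.
q_4 = 31 > 22, so the last convergent with denominator <= 22 is p_3/q_3 = 15/4.
The closest fraction with denominator <= 22 is either p_3/q_3 or the intermediate fraction (k*p_3 + p_2)/(k*q_3 + q_2) with the largest k >= 1 whose denominator stays <= 22; these approach x as k grows, and every other convergent or intermediate fraction in range is farther away.
Largest k: floor((22 - q_2)/q_3) = floor((22 - 3)/4) = 4.
That gives (4*15 + 11)/(4*4 + 3) = 71/19.
Compare the errors: |x - 15/4| = |116*4 - 15*31|/(31*4) = 1/124, and |x - 71/19| = |116*19 - 71*31|/(31*19) = 3/589.
Cross-multiplying, 3*124 = 372 < 589 = 1*589, so 3/589 is smaller: the intermediate fraction 71/19 is closer to x than 15/4.

71/19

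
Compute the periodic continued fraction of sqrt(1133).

[33; (1, 1, 1, 16, 6, 16, 1, 1, 1, 66)]

Write x_i = (sqrt(1133) + m_i)/d_i with (m_0, d_0) = (0, 1). a_0 = floor(sqrt(1133)) = 33, since 33^2 = 1089 <= 1133 < 1156 = 34^2.
Iterate m_{i+1} = d_i*a_i - m_i, d_{i+1} = (1133 - m_{i+1}^2)/d_i, a_{i+1} = floor((a_0 + m_{i+1})/d_{i+1}):
  m_1 = 1*33 - 0 = 33, d_1 = (1133 - 33^2)/1 = 44/1 = 44, a_1 = floor((33 + 33)/44) = 1.
  m_2 = 44*1 - 33 = 11, d_2 = (1133 - 11^2)/44 = 1012/44 = 23, a_2 = floor((33 + 11)/23) = 1.
  m_3 = 23*1 - 11 = 12, d_3 = (1133 - 12^2)/23 = 989/23 = 43, a_3 = floor((33 + 12)/43) = 1.
  m_4 = 43*1 - 12 = 31, d_4 = (1133 - 31^2)/43 = 172/43 = 4, a_4 = floor((33 + 31)/4) = 16.
  m_5 = 4*16 - 31 = 33, d_5 = (1133 - 33^2)/4 = 44/4 = 11, a_5 = floor((33 + 33)/11) = 6.
  m_6 = 11*6 - 33 = 33, d_6 = (1133 - 33^2)/11 = 44/11 = 4, a_6 = floor((33 + 33)/4) = 16.
  m_7 = 4*16 - 33 = 31, d_7 = (1133 - 31^2)/4 = 172/4 = 43, a_7 = floor((33 + 31)/43) = 1.
  m_8 = 43*1 - 31 = 12, d_8 = (1133 - 12^2)/43 = 989/43 = 23, a_8 = floor((33 + 12)/23) = 1.
  m_9 = 23*1 - 12 = 11, d_9 = (1133 - 11^2)/23 = 1012/23 = 44, a_9 = floor((33 + 11)/44) = 1.
  m_10 = 44*1 - 11 = 33, d_10 = (1133 - 33^2)/44 = 44/44 = 1, a_10 = floor((33 + 33)/1) = 66.
  m_11 = 1*66 - 33 = 33, d_11 = (1133 - 33^2)/1 = 44/1 = 44: (m_11, d_11) = (m_1, d_1) = (33, 44), so from here the quotients repeat a_1, ..., a_10; the period length is 10.
Hence the expansion of sqrt(1133) is a_0 = 33 followed by the repeating block 1, 1, 1, 16, 6, 16, 1, 1, 1, 66 (period 10).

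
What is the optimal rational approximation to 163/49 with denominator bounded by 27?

83/25

Expand x = 163/49 as a continued fraction with the Euclidean algorithm:
  163 = 3*49 + 16, so a_0 = 3.
  49 = 3*16 + 1, so a_1 = 3.
  16 = 16*1 + 0, so a_2 = 16.
so x = [3; 3, 16].
Convergents (p_i = a_i*p_{i-1} + p_{i-2}, q_i = a_i*q_{i-1} + q_{i-2} with p_{-2}=0, p_{-1}=1, q_{-2}=1, q_{-1}=0), until the denominator exceeds 27:
  i=0: a_0=3, p_0 = 3*1 + 0 = 3, q_0 = 3*0 + 1 = 1.
  i=1: a_1=3, p_1 = 3*3 + 1 = 10, q_1 = 3*1 + 0 = 3.
  i=2: a_2=16, p_2 = 16*10 + 3 = 163, q_2 = 16*3 + 1 = 49.
q_2 = 49 > 27, so the last convergent with denominator <= 27 is p_1/q_1 = 10/3.
The closest fraction with denominator <= 27 is either p_1/q_1 or the intermediate fraction (k*p_1 + p_0)/(k*q_1 + q_0) with the largest k >= 1 whose denominator stays <= 27; these approach x as k grows, and every other convergent or intermediate fraction in range is farther away.
Largest k: floor((27 - q_0)/q_1) = floor((27 - 1)/3) = 8.
That gives (8*10 + 3)/(8*3 + 1) = 83/25.
Compare the errors: |x - 10/3| = |163*3 - 10*49|/(49*3) = 1/147, and |x - 83/25| = |163*25 - 83*49|/(49*25) = 8/1225.
Cross-multiplying, 8*147 = 1176 < 1225 = 1*1225, so 8/1225 is smaller: the intermediate fraction 83/25 is closer to x than 10/3.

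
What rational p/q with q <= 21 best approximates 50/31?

Expand x = 50/31 as a continued fraction with the Euclidean algorithm:
  50 = 1*31 + 19, so a_0 = 1.
  31 = 1*19 + 12, so a_1 = 1.
  19 = 1*12 + 7, so a_2 = 1.
  12 = 1*7 + 5, so a_3 = 1.
  7 = 1*5 + 2, so a_4 = 1.
  5 = 2*2 + 1, so a_5 = 2.
  2 = 2*1 + 0, so a_6 = 2.
so x = [1; 1, 1, 1, 1, 2, 2].
Convergents (p_i = a_i*p_{i-1} + p_{i-2}, q_i = a_i*q_{i-1} + q_{i-2} with p_{-2}=0, p_{-1}=1, q_{-2}=1, q_{-1}=0), until the denominator exceeds 21:
  i=0: a_0=1, p_0 = 1*1 + 0 = 1, q_0 = 1*0 + 1 = 1.
  i=1: a_1=1, p_1 = 1*1 + 1 = 2, q_1 = 1*1 + 0 = 1.
  i=2: a_2=1, p_2 = 1*2 + 1 = 3, q_2 = 1*1 + 1 = 2.
  i=3: a_3=1, p_3 = 1*3 + 2 = 5, q_3 = 1*2 + 1 = 3.
  i=4: a_4=1, p_4 = 1*5 + 3 = 8, q_4 = 1*3 + 2 = 5.
  i=5: a_5=2, p_5 = 2*8 + 5 = 21, q_5 = 2*5 + 3 = 13.
  i=6: a_6=2, p_6 = 2*21 + 8 = 50, q_6 = 2*13 + 5 = 31.
q_6 = 31 > 21, so the last convergent with denominator <= 21 is p_5/q_5 = 21/13.
The closest fraction with denominator <= 21 is either p_5/q_5 or the intermediate fraction (k*p_5 + p_4)/(k*q_5 + q_4) with the largest k >= 1 whose denominator stays <= 21; these approach x as k grows, and every other convergent or intermediate fraction in range is farther away.
Largest k: floor((21 - q_4)/q_5) = floor((21 - 5)/13) = 1.
That gives (1*21 + 8)/(1*13 + 5) = 29/18.
Compare the errors: |x - 21/13| = |50*13 - 21*31|/(31*13) = 1/403, and |x - 29/18| = |50*18 - 29*31|/(31*18) = 1/558.
Cross-multiplying, 1*403 = 403 < 558 = 1*558, so 1/558 is smaller: the intermediate fraction 29/18 is closer to x than 21/13.

29/18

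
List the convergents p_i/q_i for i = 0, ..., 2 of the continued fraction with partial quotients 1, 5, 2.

Using the convergent recurrence p_i = a_i*p_{i-1} + p_{i-2}, q_i = a_i*q_{i-1} + q_{i-2} with p_{-2}=0, p_{-1}=1, q_{-2}=1, q_{-1}=0:
  i=0: a_0=1, p_0 = 1*1 + 0 = 1, q_0 = 1*0 + 1 = 1.
  i=1: a_1=5, p_1 = 5*1 + 1 = 6, q_1 = 5*1 + 0 = 5.
  i=2: a_2=2, p_2 = 2*6 + 1 = 13, q_2 = 2*5 + 1 = 11.

1/1, 6/5, 13/11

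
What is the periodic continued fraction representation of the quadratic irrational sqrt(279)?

Write x_i = (sqrt(279) + m_i)/d_i with (m_0, d_0) = (0, 1). a_0 = floor(sqrt(279)) = 16, since 16^2 = 256 <= 279 < 289 = 17^2.
Iterate m_{i+1} = d_i*a_i - m_i, d_{i+1} = (279 - m_{i+1}^2)/d_i, a_{i+1} = floor((a_0 + m_{i+1})/d_{i+1}):
  m_1 = 1*16 - 0 = 16, d_1 = (279 - 16^2)/1 = 23/1 = 23, a_1 = floor((16 + 16)/23) = 1.
  m_2 = 23*1 - 16 = 7, d_2 = (279 - 7^2)/23 = 230/23 = 10, a_2 = floor((16 + 7)/10) = 2.
  m_3 = 10*2 - 7 = 13, d_3 = (279 - 13^2)/10 = 110/10 = 11, a_3 = floor((16 + 13)/11) = 2.
  m_4 = 11*2 - 13 = 9, d_4 = (279 - 9^2)/11 = 198/11 = 18, a_4 = floor((16 + 9)/18) = 1.
  m_5 = 18*1 - 9 = 9, d_5 = (279 - 9^2)/18 = 198/18 = 11, a_5 = floor((16 + 9)/11) = 2.
  m_6 = 11*2 - 9 = 13, d_6 = (279 - 13^2)/11 = 110/11 = 10, a_6 = floor((16 + 13)/10) = 2.
  m_7 = 10*2 - 13 = 7, d_7 = (279 - 7^2)/10 = 230/10 = 23, a_7 = floor((16 + 7)/23) = 1.
  m_8 = 23*1 - 7 = 16, d_8 = (279 - 16^2)/23 = 23/23 = 1, a_8 = floor((16 + 16)/1) = 32.
  m_9 = 1*32 - 16 = 16, d_9 = (279 - 16^2)/1 = 23/1 = 23: (m_9, d_9) = (m_1, d_1) = (16, 23), so from here the quotients repeat a_1, ..., a_8; the period length is 8.
Hence the expansion of sqrt(279) is a_0 = 16 followed by the repeating block 1, 2, 2, 1, 2, 2, 1, 32 (period 8).

[16; (1, 2, 2, 1, 2, 2, 1, 32)]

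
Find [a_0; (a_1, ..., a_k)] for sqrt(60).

Write x_i = (sqrt(60) + m_i)/d_i with (m_0, d_0) = (0, 1). a_0 = floor(sqrt(60)) = 7, since 7^2 = 49 <= 60 < 64 = 8^2.
Iterate m_{i+1} = d_i*a_i - m_i, d_{i+1} = (60 - m_{i+1}^2)/d_i, a_{i+1} = floor((a_0 + m_{i+1})/d_{i+1}):
  m_1 = 1*7 - 0 = 7, d_1 = (60 - 7^2)/1 = 11/1 = 11, a_1 = floor((7 + 7)/11) = 1.
  m_2 = 11*1 - 7 = 4, d_2 = (60 - 4^2)/11 = 44/11 = 4, a_2 = floor((7 + 4)/4) = 2.
  m_3 = 4*2 - 4 = 4, d_3 = (60 - 4^2)/4 = 44/4 = 11, a_3 = floor((7 + 4)/11) = 1.
  m_4 = 11*1 - 4 = 7, d_4 = (60 - 7^2)/11 = 11/11 = 1, a_4 = floor((7 + 7)/1) = 14.
  m_5 = 1*14 - 7 = 7, d_5 = (60 - 7^2)/1 = 11/1 = 11: (m_5, d_5) = (m_1, d_1) = (7, 11), so from here the quotients repeat a_1, ..., a_4; the period length is 4.
Hence the expansion of sqrt(60) is a_0 = 7 followed by the repeating block 1, 2, 1, 14 (period 4).

[7; (1, 2, 1, 14)]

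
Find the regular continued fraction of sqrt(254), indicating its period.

[15; (1, 14, 1, 30)]

Write x_i = (sqrt(254) + m_i)/d_i with (m_0, d_0) = (0, 1). a_0 = floor(sqrt(254)) = 15, since 15^2 = 225 <= 254 < 256 = 16^2.
Iterate m_{i+1} = d_i*a_i - m_i, d_{i+1} = (254 - m_{i+1}^2)/d_i, a_{i+1} = floor((a_0 + m_{i+1})/d_{i+1}):
  m_1 = 1*15 - 0 = 15, d_1 = (254 - 15^2)/1 = 29/1 = 29, a_1 = floor((15 + 15)/29) = 1.
  m_2 = 29*1 - 15 = 14, d_2 = (254 - 14^2)/29 = 58/29 = 2, a_2 = floor((15 + 14)/2) = 14.
  m_3 = 2*14 - 14 = 14, d_3 = (254 - 14^2)/2 = 58/2 = 29, a_3 = floor((15 + 14)/29) = 1.
  m_4 = 29*1 - 14 = 15, d_4 = (254 - 15^2)/29 = 29/29 = 1, a_4 = floor((15 + 15)/1) = 30.
  m_5 = 1*30 - 15 = 15, d_5 = (254 - 15^2)/1 = 29/1 = 29: (m_5, d_5) = (m_1, d_1) = (15, 29), so from here the quotients repeat a_1, ..., a_4; the period length is 4.
Hence the expansion of sqrt(254) is a_0 = 15 followed by the repeating block 1, 14, 1, 30 (period 4).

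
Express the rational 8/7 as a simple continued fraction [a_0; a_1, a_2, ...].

[1; 7]

Run the Euclidean algorithm on 8 and 7; the successive quotients are the partial quotients a_0, a_1, ... (each step inverts the fractional part left over by the previous one):
  8 = 1*7 + 1, so a_0 = 1.
  7 = 7*1 + 0, so a_1 = 7.
The remainder reaches 0 after 2 divisions, so the expansion has 2 partial quotients, read off in order.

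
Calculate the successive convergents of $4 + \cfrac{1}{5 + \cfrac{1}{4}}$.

Using the convergent recurrence p_i = a_i*p_{i-1} + p_{i-2}, q_i = a_i*q_{i-1} + q_{i-2} with p_{-2}=0, p_{-1}=1, q_{-2}=1, q_{-1}=0:
  i=0: a_0=4, p_0 = 4*1 + 0 = 4, q_0 = 4*0 + 1 = 1.
  i=1: a_1=5, p_1 = 5*4 + 1 = 21, q_1 = 5*1 + 0 = 5.
  i=2: a_2=4, p_2 = 4*21 + 4 = 88, q_2 = 4*5 + 1 = 21.

4/1, 21/5, 88/21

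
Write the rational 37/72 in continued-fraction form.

Run the Euclidean algorithm on 37 and 72; the successive quotients are the partial quotients a_0, a_1, ... (each step inverts the fractional part left over by the previous one):
  37 = 0*72 + 37, so a_0 = 0.
  72 = 1*37 + 35, so a_1 = 1.
  37 = 1*35 + 2, so a_2 = 1.
  35 = 17*2 + 1, so a_3 = 17.
  2 = 2*1 + 0, so a_4 = 2.
The remainder reaches 0 after 5 divisions, so the expansion has 5 partial quotients, read off in order.

[0; 1, 1, 17, 2]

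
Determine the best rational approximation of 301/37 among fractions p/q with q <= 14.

57/7

Expand x = 301/37 as a continued fraction with the Euclidean algorithm:
  301 = 8*37 + 5, so a_0 = 8.
  37 = 7*5 + 2, so a_1 = 7.
  5 = 2*2 + 1, so a_2 = 2.
  2 = 2*1 + 0, so a_3 = 2.
so x = [8; 7, 2, 2].
Convergents (p_i = a_i*p_{i-1} + p_{i-2}, q_i = a_i*q_{i-1} + q_{i-2} with p_{-2}=0, p_{-1}=1, q_{-2}=1, q_{-1}=0), until the denominator exceeds 14:
  i=0: a_0=8, p_0 = 8*1 + 0 = 8, q_0 = 8*0 + 1 = 1.
  i=1: a_1=7, p_1 = 7*8 + 1 = 57, q_1 = 7*1 + 0 = 7.
  i=2: a_2=2, p_2 = 2*57 + 8 = 122, q_2 = 2*7 + 1 = 15.
q_2 = 15 > 14, so the last convergent with denominator <= 14 is p_1/q_1 = 57/7.
The closest fraction with denominator <= 14 is either p_1/q_1 or the intermediate fraction (k*p_1 + p_0)/(k*q_1 + q_0) with the largest k >= 1 whose denominator stays <= 14; these approach x as k grows, and every other convergent or intermediate fraction in range is farther away.
Largest k: floor((14 - q_0)/q_1) = floor((14 - 1)/7) = 1.
That gives (1*57 + 8)/(1*7 + 1) = 65/8.
Compare the errors: |x - 57/7| = |301*7 - 57*37|/(37*7) = 2/259, and |x - 65/8| = |301*8 - 65*37|/(37*8) = 3/296.
Cross-multiplying, 2*296 = 592 < 777 = 3*259, so 2/259 is smaller: the convergent 57/7 is closer to x than 65/8.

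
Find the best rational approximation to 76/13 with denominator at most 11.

Expand x = 76/13 as a continued fraction with the Euclidean algorithm:
  76 = 5*13 + 11, so a_0 = 5.
  13 = 1*11 + 2, so a_1 = 1.
  11 = 5*2 + 1, so a_2 = 5.
  2 = 2*1 + 0, so a_3 = 2.
so x = [5; 1, 5, 2].
Convergents (p_i = a_i*p_{i-1} + p_{i-2}, q_i = a_i*q_{i-1} + q_{i-2} with p_{-2}=0, p_{-1}=1, q_{-2}=1, q_{-1}=0), until the denominator exceeds 11:
  i=0: a_0=5, p_0 = 5*1 + 0 = 5, q_0 = 5*0 + 1 = 1.
  i=1: a_1=1, p_1 = 1*5 + 1 = 6, q_1 = 1*1 + 0 = 1.
  i=2: a_2=5, p_2 = 5*6 + 5 = 35, q_2 = 5*1 + 1 = 6.
  i=3: a_3=2, p_3 = 2*35 + 6 = 76, q_3 = 2*6 + 1 = 13.
q_3 = 13 > 11, so the last convergent with denominator <= 11 is p_2/q_2 = 35/6.
The closest fraction with denominator <= 11 is either p_2/q_2 or the intermediate fraction (k*p_2 + p_1)/(k*q_2 + q_1) with the largest k >= 1 whose denominator stays <= 11; these approach x as k grows, and every other convergent or intermediate fraction in range is farther away.
Largest k: floor((11 - q_1)/q_2) = floor((11 - 1)/6) = 1.
That gives (1*35 + 6)/(1*6 + 1) = 41/7.
Compare the errors: |x - 35/6| = |76*6 - 35*13|/(13*6) = 1/78, and |x - 41/7| = |76*7 - 41*13|/(13*7) = 1/91.
Cross-multiplying, 1*78 = 78 < 91 = 1*91, so 1/91 is smaller: the intermediate fraction 41/7 is closer to x than 35/6.

41/7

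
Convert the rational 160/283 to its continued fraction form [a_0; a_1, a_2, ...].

[0; 1, 1, 3, 3, 12]

Run the Euclidean algorithm on 160 and 283; the successive quotients are the partial quotients a_0, a_1, ... (each step inverts the fractional part left over by the previous one):
  160 = 0*283 + 160, so a_0 = 0.
  283 = 1*160 + 123, so a_1 = 1.
  160 = 1*123 + 37, so a_2 = 1.
  123 = 3*37 + 12, so a_3 = 3.
  37 = 3*12 + 1, so a_4 = 3.
  12 = 12*1 + 0, so a_5 = 12.
The remainder reaches 0 after 6 divisions, so the expansion has 6 partial quotients, read off in order.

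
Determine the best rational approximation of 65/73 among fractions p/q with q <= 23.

8/9

Expand x = 65/73 as a continued fraction with the Euclidean algorithm:
  65 = 0*73 + 65, so a_0 = 0.
  73 = 1*65 + 8, so a_1 = 1.
  65 = 8*8 + 1, so a_2 = 8.
  8 = 8*1 + 0, so a_3 = 8.
so x = [0; 1, 8, 8].
Convergents (p_i = a_i*p_{i-1} + p_{i-2}, q_i = a_i*q_{i-1} + q_{i-2} with p_{-2}=0, p_{-1}=1, q_{-2}=1, q_{-1}=0), until the denominator exceeds 23:
  i=0: a_0=0, p_0 = 0*1 + 0 = 0, q_0 = 0*0 + 1 = 1.
  i=1: a_1=1, p_1 = 1*0 + 1 = 1, q_1 = 1*1 + 0 = 1.
  i=2: a_2=8, p_2 = 8*1 + 0 = 8, q_2 = 8*1 + 1 = 9.
  i=3: a_3=8, p_3 = 8*8 + 1 = 65, q_3 = 8*9 + 1 = 73.
q_3 = 73 > 23, so the last convergent with denominator <= 23 is p_2/q_2 = 8/9.
The closest fraction with denominator <= 23 is either p_2/q_2 or the intermediate fraction (k*p_2 + p_1)/(k*q_2 + q_1) with the largest k >= 1 whose denominator stays <= 23; these approach x as k grows, and every other convergent or intermediate fraction in range is farther away.
Largest k: floor((23 - q_1)/q_2) = floor((23 - 1)/9) = 2.
That gives (2*8 + 1)/(2*9 + 1) = 17/19.
Compare the errors: |x - 8/9| = |65*9 - 8*73|/(73*9) = 1/657, and |x - 17/19| = |65*19 - 17*73|/(73*19) = 6/1387.
Cross-multiplying, 1*1387 = 1387 < 3942 = 6*657, so 1/657 is smaller: the convergent 8/9 is closer to x than 17/19.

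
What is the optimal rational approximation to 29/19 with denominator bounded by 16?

23/15

Expand x = 29/19 as a continued fraction with the Euclidean algorithm:
  29 = 1*19 + 10, so a_0 = 1.
  19 = 1*10 + 9, so a_1 = 1.
  10 = 1*9 + 1, so a_2 = 1.
  9 = 9*1 + 0, so a_3 = 9.
so x = [1; 1, 1, 9].
Convergents (p_i = a_i*p_{i-1} + p_{i-2}, q_i = a_i*q_{i-1} + q_{i-2} with p_{-2}=0, p_{-1}=1, q_{-2}=1, q_{-1}=0), until the denominator exceeds 16:
  i=0: a_0=1, p_0 = 1*1 + 0 = 1, q_0 = 1*0 + 1 = 1.
  i=1: a_1=1, p_1 = 1*1 + 1 = 2, q_1 = 1*1 + 0 = 1.
  i=2: a_2=1, p_2 = 1*2 + 1 = 3, q_2 = 1*1 + 1 = 2.
  i=3: a_3=9, p_3 = 9*3 + 2 = 29, q_3 = 9*2 + 1 = 19.
q_3 = 19 > 16, so the last convergent with denominator <= 16 is p_2/q_2 = 3/2.
The closest fraction with denominator <= 16 is either p_2/q_2 or the intermediate fraction (k*p_2 + p_1)/(k*q_2 + q_1) with the largest k >= 1 whose denominator stays <= 16; these approach x as k grows, and every other convergent or intermediate fraction in range is farther away.
Largest k: floor((16 - q_1)/q_2) = floor((16 - 1)/2) = 7.
That gives (7*3 + 2)/(7*2 + 1) = 23/15.
Compare the errors: |x - 3/2| = |29*2 - 3*19|/(19*2) = 1/38, and |x - 23/15| = |29*15 - 23*19|/(19*15) = 2/285.
Cross-multiplying, 2*38 = 76 < 285 = 1*285, so 2/285 is smaller: the intermediate fraction 23/15 is closer to x than 3/2.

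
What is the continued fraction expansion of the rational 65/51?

[1; 3, 1, 1, 1, 4]

Run the Euclidean algorithm on 65 and 51; the successive quotients are the partial quotients a_0, a_1, ... (each step inverts the fractional part left over by the previous one):
  65 = 1*51 + 14, so a_0 = 1.
  51 = 3*14 + 9, so a_1 = 3.
  14 = 1*9 + 5, so a_2 = 1.
  9 = 1*5 + 4, so a_3 = 1.
  5 = 1*4 + 1, so a_4 = 1.
  4 = 4*1 + 0, so a_5 = 4.
The remainder reaches 0 after 6 divisions, so the expansion has 6 partial quotients, read off in order.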